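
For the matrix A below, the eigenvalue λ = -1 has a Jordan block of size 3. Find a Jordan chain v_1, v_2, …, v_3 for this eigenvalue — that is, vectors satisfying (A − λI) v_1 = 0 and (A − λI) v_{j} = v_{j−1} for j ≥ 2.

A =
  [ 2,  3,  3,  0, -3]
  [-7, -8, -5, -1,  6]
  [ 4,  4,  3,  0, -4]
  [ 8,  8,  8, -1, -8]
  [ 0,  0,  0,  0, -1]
A Jordan chain for λ = -1 of length 3:
v_1 = (6, -14, 8, 16, 0)ᵀ
v_2 = (3, -5, 4, 8, 0)ᵀ
v_3 = (0, 0, 1, 0, 0)ᵀ

Let N = A − (-1)·I. We want v_3 with N^3 v_3 = 0 but N^2 v_3 ≠ 0; then v_{j-1} := N · v_j for j = 3, …, 2.

Pick v_3 = (0, 0, 1, 0, 0)ᵀ.
Then v_2 = N · v_3 = (3, -5, 4, 8, 0)ᵀ.
Then v_1 = N · v_2 = (6, -14, 8, 16, 0)ᵀ.

Sanity check: (A − (-1)·I) v_1 = (0, 0, 0, 0, 0)ᵀ = 0. ✓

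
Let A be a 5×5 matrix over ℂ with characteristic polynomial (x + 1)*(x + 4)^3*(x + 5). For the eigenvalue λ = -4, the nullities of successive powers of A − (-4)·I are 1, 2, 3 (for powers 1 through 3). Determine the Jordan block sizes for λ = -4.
Block sizes for λ = -4: [3]

From the dimensions of kernels of powers, the number of Jordan blocks of size at least j is d_j − d_{j−1} where d_j = dim ker(N^j) (with d_0 = 0). Computing the differences gives [1, 1, 1].
The number of blocks of size exactly k is (#blocks of size ≥ k) − (#blocks of size ≥ k + 1), so the partition is: 1 block(s) of size 3.
In nonincreasing order the block sizes are [3].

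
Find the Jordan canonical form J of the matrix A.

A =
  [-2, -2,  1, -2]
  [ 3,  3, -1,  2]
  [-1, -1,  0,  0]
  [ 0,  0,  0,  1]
J_2(0) ⊕ J_1(1) ⊕ J_1(1)

The characteristic polynomial is
  det(x·I − A) = x^4 - 2*x^3 + x^2 = x^2*(x - 1)^2

Eigenvalues and multiplicities (the geometric multiplicity of λ is n − rank(A − λI), which equals the number of Jordan blocks for λ):
  λ = 0: algebraic multiplicity = 2, geometric multiplicity = 1
  λ = 1: algebraic multiplicity = 2, geometric multiplicity = 2

Determining the block sizes for each eigenvalue:
  λ = 0: one block (gm = 1), so the single block has size am = 2 → block sizes [2]
  λ = 1: gm = am = 2, so every block has size 1 → block sizes [1, 1]

Assembling the blocks gives a Jordan form
J =
  [0, 1, 0, 0]
  [0, 0, 0, 0]
  [0, 0, 1, 0]
  [0, 0, 0, 1]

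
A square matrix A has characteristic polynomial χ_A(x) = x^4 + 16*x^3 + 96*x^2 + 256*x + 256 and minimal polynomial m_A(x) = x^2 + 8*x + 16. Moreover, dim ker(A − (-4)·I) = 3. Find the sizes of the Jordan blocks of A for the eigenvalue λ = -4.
Block sizes for λ = -4: [2, 1, 1]

Step 1 — from the characteristic polynomial, algebraic multiplicity of λ = -4 is 4. From dim ker(A − (-4)·I) = 3, there are exactly 3 Jordan blocks for λ = -4.
Step 2 — from the minimal polynomial, the factor (x + 4)^2 tells us the largest block for λ = -4 has size 2.
Step 3 — with total size 4, 3 blocks, and largest block 2, the block sizes (in nonincreasing order) are [2, 1, 1].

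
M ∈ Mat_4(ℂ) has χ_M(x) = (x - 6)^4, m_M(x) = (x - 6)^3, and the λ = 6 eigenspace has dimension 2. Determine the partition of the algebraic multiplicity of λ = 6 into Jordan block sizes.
Block sizes for λ = 6: [3, 1]

Step 1 — from the characteristic polynomial, algebraic multiplicity of λ = 6 is 4. From dim ker(M − (6)·I) = 2, there are exactly 2 Jordan blocks for λ = 6.
Step 2 — from the minimal polynomial, the factor (x − 6)^3 tells us the largest block for λ = 6 has size 3.
Step 3 — with total size 4, 2 blocks, and largest block 3, the block sizes (in nonincreasing order) are [3, 1].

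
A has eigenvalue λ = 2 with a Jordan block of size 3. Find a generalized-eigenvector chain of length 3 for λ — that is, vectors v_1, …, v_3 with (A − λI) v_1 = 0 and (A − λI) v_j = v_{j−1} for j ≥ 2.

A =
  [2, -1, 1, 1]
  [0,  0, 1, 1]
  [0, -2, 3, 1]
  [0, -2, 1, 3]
A Jordan chain for λ = 2 of length 3:
v_1 = (-2, 0, 0, 0)ᵀ
v_2 = (-1, -2, -2, -2)ᵀ
v_3 = (0, 1, 0, 0)ᵀ

Let N = A − (2)·I. We want v_3 with N^3 v_3 = 0 but N^2 v_3 ≠ 0; then v_{j-1} := N · v_j for j = 3, …, 2.

Pick v_3 = (0, 1, 0, 0)ᵀ.
Then v_2 = N · v_3 = (-1, -2, -2, -2)ᵀ.
Then v_1 = N · v_2 = (-2, 0, 0, 0)ᵀ.

Sanity check: (A − (2)·I) v_1 = (0, 0, 0, 0)ᵀ = 0. ✓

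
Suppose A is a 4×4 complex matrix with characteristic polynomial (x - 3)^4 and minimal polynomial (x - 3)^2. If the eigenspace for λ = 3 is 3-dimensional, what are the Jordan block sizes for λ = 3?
Block sizes for λ = 3: [2, 1, 1]

Step 1 — from the characteristic polynomial, algebraic multiplicity of λ = 3 is 4. From dim ker(A − (3)·I) = 3, there are exactly 3 Jordan blocks for λ = 3.
Step 2 — from the minimal polynomial, the factor (x − 3)^2 tells us the largest block for λ = 3 has size 2.
Step 3 — with total size 4, 3 blocks, and largest block 2, the block sizes (in nonincreasing order) are [2, 1, 1].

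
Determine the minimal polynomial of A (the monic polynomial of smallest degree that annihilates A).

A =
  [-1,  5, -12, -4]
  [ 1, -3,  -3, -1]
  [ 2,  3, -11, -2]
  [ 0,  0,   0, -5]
x^3 + 15*x^2 + 75*x + 125

The characteristic polynomial is χ_A(x) = (x + 5)^4, so the eigenvalues are known. The minimal polynomial is
  m_A(x) = Π_λ (x − λ)^{k_λ}
where k_λ is the size of the *largest* Jordan block for λ (equivalently, the smallest k with (A − λI)^k v = 0 for every generalised eigenvector v of λ).

  λ = -5: largest Jordan block has size 3, contributing (x + 5)^3

So m_A(x) = (x + 5)^3 = x^3 + 15*x^2 + 75*x + 125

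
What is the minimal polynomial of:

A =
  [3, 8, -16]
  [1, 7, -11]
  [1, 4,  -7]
x^3 - 3*x^2 + 3*x - 1

The characteristic polynomial is χ_A(x) = (x - 1)^3, so the eigenvalues are known. The minimal polynomial is
  m_A(x) = Π_λ (x − λ)^{k_λ}
where k_λ is the size of the *largest* Jordan block for λ (equivalently, the smallest k with (A − λI)^k v = 0 for every generalised eigenvector v of λ).

  λ = 1: largest Jordan block has size 3, contributing (x − 1)^3

So m_A(x) = (x - 1)^3 = x^3 - 3*x^2 + 3*x - 1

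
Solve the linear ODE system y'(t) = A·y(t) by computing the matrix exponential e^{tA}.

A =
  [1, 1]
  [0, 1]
e^{tA} =
  [exp(t), t*exp(t)]
  [0, exp(t)]

Strategy: write A = P · J · P⁻¹ where J is a Jordan canonical form, so e^{tA} = P · e^{tJ} · P⁻¹, and e^{tJ} can be computed block-by-block.

A has Jordan form
J =
  [1, 1]
  [0, 1]
(up to reordering of blocks).

Per-block formulas:
  For a 2×2 Jordan block J_2(1): exp(t · J_2(1)) = e^(1t)·(I + t·N), where N is the 2×2 nilpotent shift.

After assembling e^{tJ} and conjugating by P, we get:

e^{tA} =
  [exp(t), t*exp(t)]
  [0, exp(t)]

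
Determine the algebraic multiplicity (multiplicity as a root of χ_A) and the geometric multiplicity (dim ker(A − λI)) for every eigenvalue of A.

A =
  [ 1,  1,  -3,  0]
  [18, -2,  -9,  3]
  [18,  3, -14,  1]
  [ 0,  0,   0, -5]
λ = -5: alg = 4, geom = 2

Step 1 — factor the characteristic polynomial to read off the algebraic multiplicities:
  χ_A(x) = (x + 5)^4

Step 2 — compute geometric multiplicities via the rank-nullity identity g(λ) = n − rank(A − λI):
  rank(A − (-5)·I) = 2, so dim ker(A − (-5)·I) = n − 2 = 2

Summary:
  λ = -5: algebraic multiplicity = 4, geometric multiplicity = 2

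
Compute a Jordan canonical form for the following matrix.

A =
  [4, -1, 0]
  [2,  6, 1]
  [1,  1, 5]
J_3(5)

The characteristic polynomial is
  det(x·I − A) = x^3 - 15*x^2 + 75*x - 125 = (x - 5)^3

Eigenvalues and multiplicities (the geometric multiplicity of λ is n − rank(A − λI), which equals the number of Jordan blocks for λ):
  λ = 5: algebraic multiplicity = 3, geometric multiplicity = 1

Determining the block sizes for each eigenvalue:
  λ = 5: one block (gm = 1), so the single block has size am = 3 → block sizes [3]

Assembling the blocks gives a Jordan form
J =
  [5, 1, 0]
  [0, 5, 1]
  [0, 0, 5]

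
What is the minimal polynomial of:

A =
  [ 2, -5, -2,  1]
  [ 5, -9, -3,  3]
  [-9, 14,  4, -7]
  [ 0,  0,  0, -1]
x^3 + 3*x^2 + 3*x + 1

The characteristic polynomial is χ_A(x) = (x + 1)^4, so the eigenvalues are known. The minimal polynomial is
  m_A(x) = Π_λ (x − λ)^{k_λ}
where k_λ is the size of the *largest* Jordan block for λ (equivalently, the smallest k with (A − λI)^k v = 0 for every generalised eigenvector v of λ).

  λ = -1: largest Jordan block has size 3, contributing (x + 1)^3

So m_A(x) = (x + 1)^3 = x^3 + 3*x^2 + 3*x + 1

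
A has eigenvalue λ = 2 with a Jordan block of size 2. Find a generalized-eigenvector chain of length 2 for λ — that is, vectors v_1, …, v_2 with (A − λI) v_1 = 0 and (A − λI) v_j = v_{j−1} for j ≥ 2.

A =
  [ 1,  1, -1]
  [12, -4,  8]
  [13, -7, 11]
A Jordan chain for λ = 2 of length 2:
v_1 = (3, -6, -9)ᵀ
v_2 = (2, 5, 0)ᵀ

Let N = A − (2)·I. We want v_2 with N^2 v_2 = 0 but N^1 v_2 ≠ 0; then v_{j-1} := N · v_j for j = 2, …, 2.

Pick v_2 = (2, 5, 0)ᵀ.
Then v_1 = N · v_2 = (3, -6, -9)ᵀ.

Sanity check: (A − (2)·I) v_1 = (0, 0, 0)ᵀ = 0. ✓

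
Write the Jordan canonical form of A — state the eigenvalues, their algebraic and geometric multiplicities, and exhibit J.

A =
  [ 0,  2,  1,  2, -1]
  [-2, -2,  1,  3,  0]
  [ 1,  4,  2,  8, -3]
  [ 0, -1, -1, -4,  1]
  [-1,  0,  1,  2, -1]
J_3(-1) ⊕ J_2(-1)

The characteristic polynomial is
  det(x·I − A) = x^5 + 5*x^4 + 10*x^3 + 10*x^2 + 5*x + 1 = (x + 1)^5

Eigenvalues and multiplicities (the geometric multiplicity of λ is n − rank(A − λI), which equals the number of Jordan blocks for λ):
  λ = -1: algebraic multiplicity = 5, geometric multiplicity = 2

Determining the block sizes for each eigenvalue:
  λ = -1: with am = 5 and gm = 2, the partition is not yet determined (e.g. several partitions of 5 into 2 parts exist). Let N = A − (-1)·I. Computing rank(N^1) = 3, rank(N^2) = 1, rank(N^3) = 0; the number of blocks of size ≥ j is rank(N^{j−1}) − rank(N^j), giving [2, 2, 1]. So we have 1 block(s) of size 3, 1 block(s) of size 2 → block sizes [3, 2]

Assembling the blocks gives a Jordan form
J =
  [-1,  1,  0,  0,  0]
  [ 0, -1,  1,  0,  0]
  [ 0,  0, -1,  0,  0]
  [ 0,  0,  0, -1,  1]
  [ 0,  0,  0,  0, -1]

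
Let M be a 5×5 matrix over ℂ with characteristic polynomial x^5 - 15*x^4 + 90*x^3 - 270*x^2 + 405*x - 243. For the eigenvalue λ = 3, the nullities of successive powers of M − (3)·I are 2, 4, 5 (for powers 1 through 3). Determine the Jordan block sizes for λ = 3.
Block sizes for λ = 3: [3, 2]

From the dimensions of kernels of powers, the number of Jordan blocks of size at least j is d_j − d_{j−1} where d_j = dim ker(N^j) (with d_0 = 0). Computing the differences gives [2, 2, 1].
The number of blocks of size exactly k is (#blocks of size ≥ k) − (#blocks of size ≥ k + 1), so the partition is: 1 block(s) of size 2, 1 block(s) of size 3.
In nonincreasing order the block sizes are [3, 2].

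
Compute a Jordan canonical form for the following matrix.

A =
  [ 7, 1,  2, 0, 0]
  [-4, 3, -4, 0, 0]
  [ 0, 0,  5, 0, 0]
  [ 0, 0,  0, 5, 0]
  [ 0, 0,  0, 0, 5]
J_2(5) ⊕ J_1(5) ⊕ J_1(5) ⊕ J_1(5)

The characteristic polynomial is
  det(x·I − A) = x^5 - 25*x^4 + 250*x^3 - 1250*x^2 + 3125*x - 3125 = (x - 5)^5

Eigenvalues and multiplicities (the geometric multiplicity of λ is n − rank(A − λI), which equals the number of Jordan blocks for λ):
  λ = 5: algebraic multiplicity = 5, geometric multiplicity = 4

Determining the block sizes for each eigenvalue:
  λ = 5: 4 blocks summing to 5 forces exactly one block of size 2 and the rest size 1 → block sizes [2, 1, 1, 1]

Assembling the blocks gives a Jordan form
J =
  [5, 1, 0, 0, 0]
  [0, 5, 0, 0, 0]
  [0, 0, 5, 0, 0]
  [0, 0, 0, 5, 0]
  [0, 0, 0, 0, 5]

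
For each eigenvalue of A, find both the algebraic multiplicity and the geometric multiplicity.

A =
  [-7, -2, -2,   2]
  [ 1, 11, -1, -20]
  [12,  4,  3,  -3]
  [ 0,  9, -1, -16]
λ = -3: alg = 1, geom = 1; λ = -2: alg = 3, geom = 1

Step 1 — factor the characteristic polynomial to read off the algebraic multiplicities:
  χ_A(x) = (x + 2)^3*(x + 3)

Step 2 — compute geometric multiplicities via the rank-nullity identity g(λ) = n − rank(A − λI):
  rank(A − (-3)·I) = 3, so dim ker(A − (-3)·I) = n − 3 = 1
  rank(A − (-2)·I) = 3, so dim ker(A − (-2)·I) = n − 3 = 1

Summary:
  λ = -3: algebraic multiplicity = 1, geometric multiplicity = 1
  λ = -2: algebraic multiplicity = 3, geometric multiplicity = 1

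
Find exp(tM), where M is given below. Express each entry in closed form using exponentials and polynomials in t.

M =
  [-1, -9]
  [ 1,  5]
e^{tM} =
  [-3*t*exp(2*t) + exp(2*t), -9*t*exp(2*t)]
  [t*exp(2*t), 3*t*exp(2*t) + exp(2*t)]

Strategy: write M = P · J · P⁻¹ where J is a Jordan canonical form, so e^{tM} = P · e^{tJ} · P⁻¹, and e^{tJ} can be computed block-by-block.

M has Jordan form
J =
  [2, 1]
  [0, 2]
(up to reordering of blocks).

Per-block formulas:
  For a 2×2 Jordan block J_2(2): exp(t · J_2(2)) = e^(2t)·(I + t·N), where N is the 2×2 nilpotent shift.

After assembling e^{tJ} and conjugating by P, we get:

e^{tM} =
  [-3*t*exp(2*t) + exp(2*t), -9*t*exp(2*t)]
  [t*exp(2*t), 3*t*exp(2*t) + exp(2*t)]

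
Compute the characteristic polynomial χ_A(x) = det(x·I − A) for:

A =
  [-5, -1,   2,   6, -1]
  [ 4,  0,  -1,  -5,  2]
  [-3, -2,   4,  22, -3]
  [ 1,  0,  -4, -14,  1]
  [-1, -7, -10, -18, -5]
x^5 + 20*x^4 + 160*x^3 + 640*x^2 + 1280*x + 1024

Expanding det(x·I − A) (e.g. by cofactor expansion or by noting that A is similar to its Jordan form J, which has the same characteristic polynomial as A) gives
  χ_A(x) = x^5 + 20*x^4 + 160*x^3 + 640*x^2 + 1280*x + 1024
which factors as (x + 4)^5. The eigenvalues (with algebraic multiplicities) are λ = -4 with multiplicity 5.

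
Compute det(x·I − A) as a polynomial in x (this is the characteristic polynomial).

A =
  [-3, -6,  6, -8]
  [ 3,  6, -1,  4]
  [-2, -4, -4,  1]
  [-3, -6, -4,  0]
x^4 + x^3

Expanding det(x·I − A) (e.g. by cofactor expansion or by noting that A is similar to its Jordan form J, which has the same characteristic polynomial as A) gives
  χ_A(x) = x^4 + x^3
which factors as x^3*(x + 1). The eigenvalues (with algebraic multiplicities) are λ = -1 with multiplicity 1, λ = 0 with multiplicity 3.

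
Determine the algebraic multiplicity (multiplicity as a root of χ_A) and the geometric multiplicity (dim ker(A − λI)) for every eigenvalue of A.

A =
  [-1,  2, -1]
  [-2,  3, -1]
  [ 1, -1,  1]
λ = 1: alg = 3, geom = 1

Step 1 — factor the characteristic polynomial to read off the algebraic multiplicities:
  χ_A(x) = (x - 1)^3

Step 2 — compute geometric multiplicities via the rank-nullity identity g(λ) = n − rank(A − λI):
  rank(A − (1)·I) = 2, so dim ker(A − (1)·I) = n − 2 = 1

Summary:
  λ = 1: algebraic multiplicity = 3, geometric multiplicity = 1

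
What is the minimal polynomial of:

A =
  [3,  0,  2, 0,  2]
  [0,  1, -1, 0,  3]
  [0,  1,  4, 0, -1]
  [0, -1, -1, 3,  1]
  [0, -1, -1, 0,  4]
x^3 - 9*x^2 + 27*x - 27

The characteristic polynomial is χ_A(x) = (x - 3)^5, so the eigenvalues are known. The minimal polynomial is
  m_A(x) = Π_λ (x − λ)^{k_λ}
where k_λ is the size of the *largest* Jordan block for λ (equivalently, the smallest k with (A − λI)^k v = 0 for every generalised eigenvector v of λ).

  λ = 3: largest Jordan block has size 3, contributing (x − 3)^3

So m_A(x) = (x - 3)^3 = x^3 - 9*x^2 + 27*x - 27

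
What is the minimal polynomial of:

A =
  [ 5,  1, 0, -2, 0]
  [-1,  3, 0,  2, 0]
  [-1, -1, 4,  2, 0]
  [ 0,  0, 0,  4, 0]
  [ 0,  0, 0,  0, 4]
x^2 - 8*x + 16

The characteristic polynomial is χ_A(x) = (x - 4)^5, so the eigenvalues are known. The minimal polynomial is
  m_A(x) = Π_λ (x − λ)^{k_λ}
where k_λ is the size of the *largest* Jordan block for λ (equivalently, the smallest k with (A − λI)^k v = 0 for every generalised eigenvector v of λ).

  λ = 4: largest Jordan block has size 2, contributing (x − 4)^2

So m_A(x) = (x - 4)^2 = x^2 - 8*x + 16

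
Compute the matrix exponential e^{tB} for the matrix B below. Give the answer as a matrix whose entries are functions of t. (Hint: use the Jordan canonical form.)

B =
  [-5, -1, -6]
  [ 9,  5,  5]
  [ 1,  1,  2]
e^{tB} =
  [-t*exp(3*t) + exp(-4*t), -t*exp(3*t), t*exp(3*t) - exp(3*t) + exp(-4*t)]
  [2*t*exp(3*t) + exp(3*t) - exp(-4*t), 2*t*exp(3*t) + exp(3*t), -2*t*exp(3*t) + exp(3*t) - exp(-4*t)]
  [t*exp(3*t), t*exp(3*t), -t*exp(3*t) + exp(3*t)]

Strategy: write B = P · J · P⁻¹ where J is a Jordan canonical form, so e^{tB} = P · e^{tJ} · P⁻¹, and e^{tJ} can be computed block-by-block.

B has Jordan form
J =
  [-4, 0, 0]
  [ 0, 3, 1]
  [ 0, 0, 3]
(up to reordering of blocks).

Per-block formulas:
  For a 1×1 block at λ = -4: exp(t · [-4]) = [e^(-4t)].
  For a 2×2 Jordan block J_2(3): exp(t · J_2(3)) = e^(3t)·(I + t·N), where N is the 2×2 nilpotent shift.

After assembling e^{tJ} and conjugating by P, we get:

e^{tB} =
  [-t*exp(3*t) + exp(-4*t), -t*exp(3*t), t*exp(3*t) - exp(3*t) + exp(-4*t)]
  [2*t*exp(3*t) + exp(3*t) - exp(-4*t), 2*t*exp(3*t) + exp(3*t), -2*t*exp(3*t) + exp(3*t) - exp(-4*t)]
  [t*exp(3*t), t*exp(3*t), -t*exp(3*t) + exp(3*t)]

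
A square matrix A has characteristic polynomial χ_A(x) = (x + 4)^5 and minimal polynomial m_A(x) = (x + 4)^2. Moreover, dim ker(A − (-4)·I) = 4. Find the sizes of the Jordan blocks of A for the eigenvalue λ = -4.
Block sizes for λ = -4: [2, 1, 1, 1]

Step 1 — from the characteristic polynomial, algebraic multiplicity of λ = -4 is 5. From dim ker(A − (-4)·I) = 4, there are exactly 4 Jordan blocks for λ = -4.
Step 2 — from the minimal polynomial, the factor (x + 4)^2 tells us the largest block for λ = -4 has size 2.
Step 3 — with total size 5, 4 blocks, and largest block 2, the block sizes (in nonincreasing order) are [2, 1, 1, 1].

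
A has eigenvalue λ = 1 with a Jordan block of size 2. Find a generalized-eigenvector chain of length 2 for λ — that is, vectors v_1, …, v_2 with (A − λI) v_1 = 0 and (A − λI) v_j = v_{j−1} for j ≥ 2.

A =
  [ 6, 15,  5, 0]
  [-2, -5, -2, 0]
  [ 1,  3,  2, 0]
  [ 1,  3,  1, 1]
A Jordan chain for λ = 1 of length 2:
v_1 = (5, -2, 1, 1)ᵀ
v_2 = (1, 0, 0, 0)ᵀ

Let N = A − (1)·I. We want v_2 with N^2 v_2 = 0 but N^1 v_2 ≠ 0; then v_{j-1} := N · v_j for j = 2, …, 2.

Pick v_2 = (1, 0, 0, 0)ᵀ.
Then v_1 = N · v_2 = (5, -2, 1, 1)ᵀ.

Sanity check: (A − (1)·I) v_1 = (0, 0, 0, 0)ᵀ = 0. ✓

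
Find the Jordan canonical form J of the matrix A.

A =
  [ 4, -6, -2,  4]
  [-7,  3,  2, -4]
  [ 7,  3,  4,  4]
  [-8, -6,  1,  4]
J_1(-3) ⊕ J_2(6) ⊕ J_1(6)

The characteristic polynomial is
  det(x·I − A) = x^4 - 15*x^3 + 54*x^2 + 108*x - 648 = (x - 6)^3*(x + 3)

Eigenvalues and multiplicities (the geometric multiplicity of λ is n − rank(A − λI), which equals the number of Jordan blocks for λ):
  λ = -3: algebraic multiplicity = 1, geometric multiplicity = 1
  λ = 6: algebraic multiplicity = 3, geometric multiplicity = 2

Determining the block sizes for each eigenvalue:
  λ = -3: one block (gm = 1), so the single block has size am = 1 → block sizes [1]
  λ = 6: 2 blocks summing to 3 forces exactly one block of size 2 and the rest size 1 → block sizes [2, 1]

Assembling the blocks gives a Jordan form
J =
  [-3, 0, 0, 0]
  [ 0, 6, 1, 0]
  [ 0, 0, 6, 0]
  [ 0, 0, 0, 6]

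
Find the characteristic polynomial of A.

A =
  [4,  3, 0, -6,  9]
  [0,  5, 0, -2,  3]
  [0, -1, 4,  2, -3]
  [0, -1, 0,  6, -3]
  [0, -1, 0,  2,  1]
x^5 - 20*x^4 + 160*x^3 - 640*x^2 + 1280*x - 1024

Expanding det(x·I − A) (e.g. by cofactor expansion or by noting that A is similar to its Jordan form J, which has the same characteristic polynomial as A) gives
  χ_A(x) = x^5 - 20*x^4 + 160*x^3 - 640*x^2 + 1280*x - 1024
which factors as (x - 4)^5. The eigenvalues (with algebraic multiplicities) are λ = 4 with multiplicity 5.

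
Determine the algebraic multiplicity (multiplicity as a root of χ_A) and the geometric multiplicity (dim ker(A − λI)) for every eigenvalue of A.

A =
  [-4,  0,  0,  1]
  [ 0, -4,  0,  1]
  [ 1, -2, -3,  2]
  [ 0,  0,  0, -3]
λ = -4: alg = 2, geom = 2; λ = -3: alg = 2, geom = 1

Step 1 — factor the characteristic polynomial to read off the algebraic multiplicities:
  χ_A(x) = (x + 3)^2*(x + 4)^2

Step 2 — compute geometric multiplicities via the rank-nullity identity g(λ) = n − rank(A − λI):
  rank(A − (-4)·I) = 2, so dim ker(A − (-4)·I) = n − 2 = 2
  rank(A − (-3)·I) = 3, so dim ker(A − (-3)·I) = n − 3 = 1

Summary:
  λ = -4: algebraic multiplicity = 2, geometric multiplicity = 2
  λ = -3: algebraic multiplicity = 2, geometric multiplicity = 1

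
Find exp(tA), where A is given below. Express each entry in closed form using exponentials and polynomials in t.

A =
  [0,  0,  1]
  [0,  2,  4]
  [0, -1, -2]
e^{tA} =
  [1, -t^2/2, -t^2 + t]
  [0, 2*t + 1, 4*t]
  [0, -t, 1 - 2*t]

Strategy: write A = P · J · P⁻¹ where J is a Jordan canonical form, so e^{tA} = P · e^{tJ} · P⁻¹, and e^{tJ} can be computed block-by-block.

A has Jordan form
J =
  [0, 1, 0]
  [0, 0, 1]
  [0, 0, 0]
(up to reordering of blocks).

Per-block formulas:
  For a 3×3 Jordan block J_3(0): exp(t · J_3(0)) = e^(0t)·(I + t·N + (t^2/2)·N^2), where N is the 3×3 nilpotent shift.

After assembling e^{tJ} and conjugating by P, we get:

e^{tA} =
  [1, -t^2/2, -t^2 + t]
  [0, 2*t + 1, 4*t]
  [0, -t, 1 - 2*t]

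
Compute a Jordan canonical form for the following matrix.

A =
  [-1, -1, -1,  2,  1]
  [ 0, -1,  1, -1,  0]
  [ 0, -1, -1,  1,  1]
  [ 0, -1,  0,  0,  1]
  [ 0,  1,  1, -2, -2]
J_2(-1) ⊕ J_2(-1) ⊕ J_1(-1)

The characteristic polynomial is
  det(x·I − A) = x^5 + 5*x^4 + 10*x^3 + 10*x^2 + 5*x + 1 = (x + 1)^5

Eigenvalues and multiplicities (the geometric multiplicity of λ is n − rank(A − λI), which equals the number of Jordan blocks for λ):
  λ = -1: algebraic multiplicity = 5, geometric multiplicity = 3

Determining the block sizes for each eigenvalue:
  λ = -1: with am = 5 and gm = 3, the partition is not yet determined (e.g. several partitions of 5 into 3 parts exist). Let N = A − (-1)·I. Computing rank(N^1) = 2, rank(N^2) = 0; the number of blocks of size ≥ j is rank(N^{j−1}) − rank(N^j), giving [3, 2]. So we have 2 block(s) of size 2, 1 block(s) of size 1 → block sizes [2, 2, 1]

Assembling the blocks gives a Jordan form
J =
  [-1,  1,  0,  0,  0]
  [ 0, -1,  0,  0,  0]
  [ 0,  0, -1,  1,  0]
  [ 0,  0,  0, -1,  0]
  [ 0,  0,  0,  0, -1]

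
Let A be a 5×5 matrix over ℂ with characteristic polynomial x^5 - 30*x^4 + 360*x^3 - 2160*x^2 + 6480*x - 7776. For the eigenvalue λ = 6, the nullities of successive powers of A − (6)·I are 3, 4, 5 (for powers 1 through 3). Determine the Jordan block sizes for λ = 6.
Block sizes for λ = 6: [3, 1, 1]

From the dimensions of kernels of powers, the number of Jordan blocks of size at least j is d_j − d_{j−1} where d_j = dim ker(N^j) (with d_0 = 0). Computing the differences gives [3, 1, 1].
The number of blocks of size exactly k is (#blocks of size ≥ k) − (#blocks of size ≥ k + 1), so the partition is: 2 block(s) of size 1, 1 block(s) of size 3.
In nonincreasing order the block sizes are [3, 1, 1].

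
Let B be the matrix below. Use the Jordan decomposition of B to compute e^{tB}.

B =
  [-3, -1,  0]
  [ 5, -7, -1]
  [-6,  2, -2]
e^{tB} =
  [-2*t^2*exp(-4*t) + t*exp(-4*t) + exp(-4*t), t^2*exp(-4*t) - t*exp(-4*t), t^2*exp(-4*t)/2]
  [-2*t^2*exp(-4*t) + 5*t*exp(-4*t), t^2*exp(-4*t) - 3*t*exp(-4*t) + exp(-4*t), t^2*exp(-4*t)/2 - t*exp(-4*t)]
  [-4*t^2*exp(-4*t) - 6*t*exp(-4*t), 2*t^2*exp(-4*t) + 2*t*exp(-4*t), t^2*exp(-4*t) + 2*t*exp(-4*t) + exp(-4*t)]

Strategy: write B = P · J · P⁻¹ where J is a Jordan canonical form, so e^{tB} = P · e^{tJ} · P⁻¹, and e^{tJ} can be computed block-by-block.

B has Jordan form
J =
  [-4,  1,  0]
  [ 0, -4,  1]
  [ 0,  0, -4]
(up to reordering of blocks).

Per-block formulas:
  For a 3×3 Jordan block J_3(-4): exp(t · J_3(-4)) = e^(-4t)·(I + t·N + (t^2/2)·N^2), where N is the 3×3 nilpotent shift.

After assembling e^{tJ} and conjugating by P, we get:

e^{tB} =
  [-2*t^2*exp(-4*t) + t*exp(-4*t) + exp(-4*t), t^2*exp(-4*t) - t*exp(-4*t), t^2*exp(-4*t)/2]
  [-2*t^2*exp(-4*t) + 5*t*exp(-4*t), t^2*exp(-4*t) - 3*t*exp(-4*t) + exp(-4*t), t^2*exp(-4*t)/2 - t*exp(-4*t)]
  [-4*t^2*exp(-4*t) - 6*t*exp(-4*t), 2*t^2*exp(-4*t) + 2*t*exp(-4*t), t^2*exp(-4*t) + 2*t*exp(-4*t) + exp(-4*t)]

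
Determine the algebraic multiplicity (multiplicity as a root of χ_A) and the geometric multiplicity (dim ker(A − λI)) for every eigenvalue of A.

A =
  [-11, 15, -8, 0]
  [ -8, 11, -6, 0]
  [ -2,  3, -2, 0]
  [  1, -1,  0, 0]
λ = -1: alg = 2, geom = 1; λ = 0: alg = 2, geom = 2

Step 1 — factor the characteristic polynomial to read off the algebraic multiplicities:
  χ_A(x) = x^2*(x + 1)^2

Step 2 — compute geometric multiplicities via the rank-nullity identity g(λ) = n − rank(A − λI):
  rank(A − (-1)·I) = 3, so dim ker(A − (-1)·I) = n − 3 = 1
  rank(A − (0)·I) = 2, so dim ker(A − (0)·I) = n − 2 = 2

Summary:
  λ = -1: algebraic multiplicity = 2, geometric multiplicity = 1
  λ = 0: algebraic multiplicity = 2, geometric multiplicity = 2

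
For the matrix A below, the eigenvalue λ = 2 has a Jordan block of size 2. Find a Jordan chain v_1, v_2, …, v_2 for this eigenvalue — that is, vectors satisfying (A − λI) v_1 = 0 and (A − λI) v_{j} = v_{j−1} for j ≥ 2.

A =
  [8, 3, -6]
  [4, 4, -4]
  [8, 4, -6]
A Jordan chain for λ = 2 of length 2:
v_1 = (6, 4, 8)ᵀ
v_2 = (1, 0, 0)ᵀ

Let N = A − (2)·I. We want v_2 with N^2 v_2 = 0 but N^1 v_2 ≠ 0; then v_{j-1} := N · v_j for j = 2, …, 2.

Pick v_2 = (1, 0, 0)ᵀ.
Then v_1 = N · v_2 = (6, 4, 8)ᵀ.

Sanity check: (A − (2)·I) v_1 = (0, 0, 0)ᵀ = 0. ✓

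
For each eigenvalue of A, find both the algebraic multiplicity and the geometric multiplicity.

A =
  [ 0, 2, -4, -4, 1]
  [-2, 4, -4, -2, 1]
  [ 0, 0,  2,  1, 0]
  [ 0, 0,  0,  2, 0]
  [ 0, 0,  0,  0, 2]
λ = 2: alg = 5, geom = 3

Step 1 — factor the characteristic polynomial to read off the algebraic multiplicities:
  χ_A(x) = (x - 2)^5

Step 2 — compute geometric multiplicities via the rank-nullity identity g(λ) = n − rank(A − λI):
  rank(A − (2)·I) = 2, so dim ker(A − (2)·I) = n − 2 = 3

Summary:
  λ = 2: algebraic multiplicity = 5, geometric multiplicity = 3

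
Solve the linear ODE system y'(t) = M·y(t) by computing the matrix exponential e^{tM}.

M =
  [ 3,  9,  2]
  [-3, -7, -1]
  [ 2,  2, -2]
e^{tM} =
  [t^2*exp(-2*t) + 5*t*exp(-2*t) + exp(-2*t), 2*t^2*exp(-2*t) + 9*t*exp(-2*t), t^2*exp(-2*t)/2 + 2*t*exp(-2*t)]
  [-t^2*exp(-2*t) - 3*t*exp(-2*t), -2*t^2*exp(-2*t) - 5*t*exp(-2*t) + exp(-2*t), -t^2*exp(-2*t)/2 - t*exp(-2*t)]
  [2*t^2*exp(-2*t) + 2*t*exp(-2*t), 4*t^2*exp(-2*t) + 2*t*exp(-2*t), t^2*exp(-2*t) + exp(-2*t)]

Strategy: write M = P · J · P⁻¹ where J is a Jordan canonical form, so e^{tM} = P · e^{tJ} · P⁻¹, and e^{tJ} can be computed block-by-block.

M has Jordan form
J =
  [-2,  1,  0]
  [ 0, -2,  1]
  [ 0,  0, -2]
(up to reordering of blocks).

Per-block formulas:
  For a 3×3 Jordan block J_3(-2): exp(t · J_3(-2)) = e^(-2t)·(I + t·N + (t^2/2)·N^2), where N is the 3×3 nilpotent shift.

After assembling e^{tJ} and conjugating by P, we get:

e^{tM} =
  [t^2*exp(-2*t) + 5*t*exp(-2*t) + exp(-2*t), 2*t^2*exp(-2*t) + 9*t*exp(-2*t), t^2*exp(-2*t)/2 + 2*t*exp(-2*t)]
  [-t^2*exp(-2*t) - 3*t*exp(-2*t), -2*t^2*exp(-2*t) - 5*t*exp(-2*t) + exp(-2*t), -t^2*exp(-2*t)/2 - t*exp(-2*t)]
  [2*t^2*exp(-2*t) + 2*t*exp(-2*t), 4*t^2*exp(-2*t) + 2*t*exp(-2*t), t^2*exp(-2*t) + exp(-2*t)]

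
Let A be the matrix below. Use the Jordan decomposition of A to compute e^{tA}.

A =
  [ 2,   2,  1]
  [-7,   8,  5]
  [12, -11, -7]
e^{tA} =
  [-t^2*exp(t)/2 + t*exp(t) + exp(t), 5*t^2*exp(t)/2 + 2*t*exp(t), 3*t^2*exp(t)/2 + t*exp(t)]
  [2*t^2*exp(t) - 7*t*exp(t), -10*t^2*exp(t) + 7*t*exp(t) + exp(t), -6*t^2*exp(t) + 5*t*exp(t)]
  [-7*t^2*exp(t)/2 + 12*t*exp(t), 35*t^2*exp(t)/2 - 11*t*exp(t), 21*t^2*exp(t)/2 - 8*t*exp(t) + exp(t)]

Strategy: write A = P · J · P⁻¹ where J is a Jordan canonical form, so e^{tA} = P · e^{tJ} · P⁻¹, and e^{tJ} can be computed block-by-block.

A has Jordan form
J =
  [1, 1, 0]
  [0, 1, 1]
  [0, 0, 1]
(up to reordering of blocks).

Per-block formulas:
  For a 3×3 Jordan block J_3(1): exp(t · J_3(1)) = e^(1t)·(I + t·N + (t^2/2)·N^2), where N is the 3×3 nilpotent shift.

After assembling e^{tJ} and conjugating by P, we get:

e^{tA} =
  [-t^2*exp(t)/2 + t*exp(t) + exp(t), 5*t^2*exp(t)/2 + 2*t*exp(t), 3*t^2*exp(t)/2 + t*exp(t)]
  [2*t^2*exp(t) - 7*t*exp(t), -10*t^2*exp(t) + 7*t*exp(t) + exp(t), -6*t^2*exp(t) + 5*t*exp(t)]
  [-7*t^2*exp(t)/2 + 12*t*exp(t), 35*t^2*exp(t)/2 - 11*t*exp(t), 21*t^2*exp(t)/2 - 8*t*exp(t) + exp(t)]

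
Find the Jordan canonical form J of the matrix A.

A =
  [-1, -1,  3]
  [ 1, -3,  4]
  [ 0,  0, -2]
J_3(-2)

The characteristic polynomial is
  det(x·I − A) = x^3 + 6*x^2 + 12*x + 8 = (x + 2)^3

Eigenvalues and multiplicities (the geometric multiplicity of λ is n − rank(A − λI), which equals the number of Jordan blocks for λ):
  λ = -2: algebraic multiplicity = 3, geometric multiplicity = 1

Determining the block sizes for each eigenvalue:
  λ = -2: one block (gm = 1), so the single block has size am = 3 → block sizes [3]

Assembling the blocks gives a Jordan form
J =
  [-2,  1,  0]
  [ 0, -2,  1]
  [ 0,  0, -2]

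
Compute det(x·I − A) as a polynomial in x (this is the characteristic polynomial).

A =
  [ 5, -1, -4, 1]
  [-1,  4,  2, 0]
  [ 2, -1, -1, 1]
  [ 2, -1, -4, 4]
x^4 - 12*x^3 + 54*x^2 - 108*x + 81

Expanding det(x·I − A) (e.g. by cofactor expansion or by noting that A is similar to its Jordan form J, which has the same characteristic polynomial as A) gives
  χ_A(x) = x^4 - 12*x^3 + 54*x^2 - 108*x + 81
which factors as (x - 3)^4. The eigenvalues (with algebraic multiplicities) are λ = 3 with multiplicity 4.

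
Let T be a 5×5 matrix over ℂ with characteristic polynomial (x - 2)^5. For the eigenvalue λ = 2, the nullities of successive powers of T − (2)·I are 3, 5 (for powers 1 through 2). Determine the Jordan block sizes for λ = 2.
Block sizes for λ = 2: [2, 2, 1]

From the dimensions of kernels of powers, the number of Jordan blocks of size at least j is d_j − d_{j−1} where d_j = dim ker(N^j) (with d_0 = 0). Computing the differences gives [3, 2].
The number of blocks of size exactly k is (#blocks of size ≥ k) − (#blocks of size ≥ k + 1), so the partition is: 1 block(s) of size 1, 2 block(s) of size 2.
In nonincreasing order the block sizes are [2, 2, 1].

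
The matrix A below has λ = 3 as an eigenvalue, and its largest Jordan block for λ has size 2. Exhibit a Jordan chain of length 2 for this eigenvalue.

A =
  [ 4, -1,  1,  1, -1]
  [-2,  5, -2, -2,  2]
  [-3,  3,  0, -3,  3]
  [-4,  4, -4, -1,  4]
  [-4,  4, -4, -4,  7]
A Jordan chain for λ = 3 of length 2:
v_1 = (1, -2, -3, -4, -4)ᵀ
v_2 = (1, 0, 0, 0, 0)ᵀ

Let N = A − (3)·I. We want v_2 with N^2 v_2 = 0 but N^1 v_2 ≠ 0; then v_{j-1} := N · v_j for j = 2, …, 2.

Pick v_2 = (1, 0, 0, 0, 0)ᵀ.
Then v_1 = N · v_2 = (1, -2, -3, -4, -4)ᵀ.

Sanity check: (A − (3)·I) v_1 = (0, 0, 0, 0, 0)ᵀ = 0. ✓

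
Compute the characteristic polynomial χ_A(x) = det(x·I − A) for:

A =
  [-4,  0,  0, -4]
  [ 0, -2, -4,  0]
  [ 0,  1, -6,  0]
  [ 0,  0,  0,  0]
x^4 + 12*x^3 + 48*x^2 + 64*x

Expanding det(x·I − A) (e.g. by cofactor expansion or by noting that A is similar to its Jordan form J, which has the same characteristic polynomial as A) gives
  χ_A(x) = x^4 + 12*x^3 + 48*x^2 + 64*x
which factors as x*(x + 4)^3. The eigenvalues (with algebraic multiplicities) are λ = -4 with multiplicity 3, λ = 0 with multiplicity 1.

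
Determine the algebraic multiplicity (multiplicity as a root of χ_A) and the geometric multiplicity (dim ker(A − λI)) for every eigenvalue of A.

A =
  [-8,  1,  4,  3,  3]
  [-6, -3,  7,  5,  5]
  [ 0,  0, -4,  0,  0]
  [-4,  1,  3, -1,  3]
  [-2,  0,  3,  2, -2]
λ = -4: alg = 4, geom = 2; λ = -2: alg = 1, geom = 1

Step 1 — factor the characteristic polynomial to read off the algebraic multiplicities:
  χ_A(x) = (x + 2)*(x + 4)^4

Step 2 — compute geometric multiplicities via the rank-nullity identity g(λ) = n − rank(A − λI):
  rank(A − (-4)·I) = 3, so dim ker(A − (-4)·I) = n − 3 = 2
  rank(A − (-2)·I) = 4, so dim ker(A − (-2)·I) = n − 4 = 1

Summary:
  λ = -4: algebraic multiplicity = 4, geometric multiplicity = 2
  λ = -2: algebraic multiplicity = 1, geometric multiplicity = 1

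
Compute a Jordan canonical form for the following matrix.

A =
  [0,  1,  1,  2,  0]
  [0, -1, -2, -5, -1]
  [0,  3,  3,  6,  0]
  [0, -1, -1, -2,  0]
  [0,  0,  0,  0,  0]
J_3(0) ⊕ J_1(0) ⊕ J_1(0)

The characteristic polynomial is
  det(x·I − A) = x^5

Eigenvalues and multiplicities (the geometric multiplicity of λ is n − rank(A − λI), which equals the number of Jordan blocks for λ):
  λ = 0: algebraic multiplicity = 5, geometric multiplicity = 3

Determining the block sizes for each eigenvalue:
  λ = 0: with am = 5 and gm = 3, the partition is not yet determined (e.g. several partitions of 5 into 3 parts exist). Let N = A − (0)·I. Computing rank(N^1) = 2, rank(N^2) = 1, rank(N^3) = 0; the number of blocks of size ≥ j is rank(N^{j−1}) − rank(N^j), giving [3, 1, 1]. So we have 1 block(s) of size 3, 2 block(s) of size 1 → block sizes [3, 1, 1]

Assembling the blocks gives a Jordan form
J =
  [0, 1, 0, 0, 0]
  [0, 0, 1, 0, 0]
  [0, 0, 0, 0, 0]
  [0, 0, 0, 0, 0]
  [0, 0, 0, 0, 0]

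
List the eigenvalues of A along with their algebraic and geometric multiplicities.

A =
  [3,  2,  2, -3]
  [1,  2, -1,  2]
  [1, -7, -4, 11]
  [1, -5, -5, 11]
λ = 3: alg = 4, geom = 2

Step 1 — factor the characteristic polynomial to read off the algebraic multiplicities:
  χ_A(x) = (x - 3)^4

Step 2 — compute geometric multiplicities via the rank-nullity identity g(λ) = n − rank(A − λI):
  rank(A − (3)·I) = 2, so dim ker(A − (3)·I) = n − 2 = 2

Summary:
  λ = 3: algebraic multiplicity = 4, geometric multiplicity = 2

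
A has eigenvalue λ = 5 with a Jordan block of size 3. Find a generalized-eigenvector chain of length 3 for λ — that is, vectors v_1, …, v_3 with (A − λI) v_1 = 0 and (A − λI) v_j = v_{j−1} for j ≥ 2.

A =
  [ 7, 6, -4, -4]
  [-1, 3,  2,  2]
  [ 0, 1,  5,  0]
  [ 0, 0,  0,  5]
A Jordan chain for λ = 5 of length 3:
v_1 = (-2, 0, -1, 0)ᵀ
v_2 = (2, -1, 0, 0)ᵀ
v_3 = (1, 0, 0, 0)ᵀ

Let N = A − (5)·I. We want v_3 with N^3 v_3 = 0 but N^2 v_3 ≠ 0; then v_{j-1} := N · v_j for j = 3, …, 2.

Pick v_3 = (1, 0, 0, 0)ᵀ.
Then v_2 = N · v_3 = (2, -1, 0, 0)ᵀ.
Then v_1 = N · v_2 = (-2, 0, -1, 0)ᵀ.

Sanity check: (A − (5)·I) v_1 = (0, 0, 0, 0)ᵀ = 0. ✓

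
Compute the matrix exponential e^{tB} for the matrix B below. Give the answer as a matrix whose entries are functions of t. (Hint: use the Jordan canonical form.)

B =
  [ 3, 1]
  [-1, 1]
e^{tB} =
  [t*exp(2*t) + exp(2*t), t*exp(2*t)]
  [-t*exp(2*t), -t*exp(2*t) + exp(2*t)]

Strategy: write B = P · J · P⁻¹ where J is a Jordan canonical form, so e^{tB} = P · e^{tJ} · P⁻¹, and e^{tJ} can be computed block-by-block.

B has Jordan form
J =
  [2, 1]
  [0, 2]
(up to reordering of blocks).

Per-block formulas:
  For a 2×2 Jordan block J_2(2): exp(t · J_2(2)) = e^(2t)·(I + t·N), where N is the 2×2 nilpotent shift.

After assembling e^{tJ} and conjugating by P, we get:

e^{tB} =
  [t*exp(2*t) + exp(2*t), t*exp(2*t)]
  [-t*exp(2*t), -t*exp(2*t) + exp(2*t)]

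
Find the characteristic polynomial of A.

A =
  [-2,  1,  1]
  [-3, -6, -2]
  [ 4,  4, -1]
x^3 + 9*x^2 + 27*x + 27

Expanding det(x·I − A) (e.g. by cofactor expansion or by noting that A is similar to its Jordan form J, which has the same characteristic polynomial as A) gives
  χ_A(x) = x^3 + 9*x^2 + 27*x + 27
which factors as (x + 3)^3. The eigenvalues (with algebraic multiplicities) are λ = -3 with multiplicity 3.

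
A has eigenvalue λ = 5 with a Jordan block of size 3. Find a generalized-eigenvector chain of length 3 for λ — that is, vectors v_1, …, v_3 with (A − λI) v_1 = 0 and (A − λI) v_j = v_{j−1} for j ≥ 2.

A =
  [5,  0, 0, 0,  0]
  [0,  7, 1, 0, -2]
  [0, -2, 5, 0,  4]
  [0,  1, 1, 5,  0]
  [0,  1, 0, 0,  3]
A Jordan chain for λ = 5 of length 3:
v_1 = (0, 2, -2, 1, 1)ᵀ
v_2 = (0, 1, 0, 1, 0)ᵀ
v_3 = (0, 0, 1, 0, 0)ᵀ

Let N = A − (5)·I. We want v_3 with N^3 v_3 = 0 but N^2 v_3 ≠ 0; then v_{j-1} := N · v_j for j = 3, …, 2.

Pick v_3 = (0, 0, 1, 0, 0)ᵀ.
Then v_2 = N · v_3 = (0, 1, 0, 1, 0)ᵀ.
Then v_1 = N · v_2 = (0, 2, -2, 1, 1)ᵀ.

Sanity check: (A − (5)·I) v_1 = (0, 0, 0, 0, 0)ᵀ = 0. ✓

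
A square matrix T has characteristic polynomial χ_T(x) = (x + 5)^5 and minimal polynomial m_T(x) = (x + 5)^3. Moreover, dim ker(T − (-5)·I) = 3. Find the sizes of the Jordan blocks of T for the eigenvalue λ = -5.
Block sizes for λ = -5: [3, 1, 1]

Step 1 — from the characteristic polynomial, algebraic multiplicity of λ = -5 is 5. From dim ker(T − (-5)·I) = 3, there are exactly 3 Jordan blocks for λ = -5.
Step 2 — from the minimal polynomial, the factor (x + 5)^3 tells us the largest block for λ = -5 has size 3.
Step 3 — with total size 5, 3 blocks, and largest block 3, the block sizes (in nonincreasing order) are [3, 1, 1].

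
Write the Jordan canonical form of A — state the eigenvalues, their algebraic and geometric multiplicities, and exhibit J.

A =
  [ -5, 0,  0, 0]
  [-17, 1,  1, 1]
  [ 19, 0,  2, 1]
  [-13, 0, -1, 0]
J_1(-5) ⊕ J_2(1) ⊕ J_1(1)

The characteristic polynomial is
  det(x·I − A) = x^4 + 2*x^3 - 12*x^2 + 14*x - 5 = (x - 1)^3*(x + 5)

Eigenvalues and multiplicities (the geometric multiplicity of λ is n − rank(A − λI), which equals the number of Jordan blocks for λ):
  λ = -5: algebraic multiplicity = 1, geometric multiplicity = 1
  λ = 1: algebraic multiplicity = 3, geometric multiplicity = 2

Determining the block sizes for each eigenvalue:
  λ = -5: one block (gm = 1), so the single block has size am = 1 → block sizes [1]
  λ = 1: 2 blocks summing to 3 forces exactly one block of size 2 and the rest size 1 → block sizes [2, 1]

Assembling the blocks gives a Jordan form
J =
  [-5, 0, 0, 0]
  [ 0, 1, 1, 0]
  [ 0, 0, 1, 0]
  [ 0, 0, 0, 1]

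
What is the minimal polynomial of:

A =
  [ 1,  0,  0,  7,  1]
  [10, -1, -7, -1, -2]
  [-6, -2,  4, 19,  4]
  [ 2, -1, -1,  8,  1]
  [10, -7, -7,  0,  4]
x^5 - 16*x^4 + 73*x^3 - 18*x^2 - 324*x - 216

The characteristic polynomial is χ_A(x) = (x - 6)^3*(x + 1)^2, so the eigenvalues are known. The minimal polynomial is
  m_A(x) = Π_λ (x − λ)^{k_λ}
where k_λ is the size of the *largest* Jordan block for λ (equivalently, the smallest k with (A − λI)^k v = 0 for every generalised eigenvector v of λ).

  λ = -1: largest Jordan block has size 2, contributing (x + 1)^2
  λ = 6: largest Jordan block has size 3, contributing (x − 6)^3

So m_A(x) = (x - 6)^3*(x + 1)^2 = x^5 - 16*x^4 + 73*x^3 - 18*x^2 - 324*x - 216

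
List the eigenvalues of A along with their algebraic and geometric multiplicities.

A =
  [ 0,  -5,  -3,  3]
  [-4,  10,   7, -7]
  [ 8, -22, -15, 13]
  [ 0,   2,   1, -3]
λ = -2: alg = 4, geom = 2

Step 1 — factor the characteristic polynomial to read off the algebraic multiplicities:
  χ_A(x) = (x + 2)^4

Step 2 — compute geometric multiplicities via the rank-nullity identity g(λ) = n − rank(A − λI):
  rank(A − (-2)·I) = 2, so dim ker(A − (-2)·I) = n − 2 = 2

Summary:
  λ = -2: algebraic multiplicity = 4, geometric multiplicity = 2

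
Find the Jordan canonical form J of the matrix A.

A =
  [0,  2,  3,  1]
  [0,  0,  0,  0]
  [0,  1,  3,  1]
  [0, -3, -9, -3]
J_2(0) ⊕ J_2(0)

The characteristic polynomial is
  det(x·I − A) = x^4

Eigenvalues and multiplicities (the geometric multiplicity of λ is n − rank(A − λI), which equals the number of Jordan blocks for λ):
  λ = 0: algebraic multiplicity = 4, geometric multiplicity = 2

Determining the block sizes for each eigenvalue:
  λ = 0: with am = 4 and gm = 2, the partition is not yet determined (e.g. several partitions of 4 into 2 parts exist). Let N = A − (0)·I. Computing rank(N^1) = 2, rank(N^2) = 0; the number of blocks of size ≥ j is rank(N^{j−1}) − rank(N^j), giving [2, 2]. So we have 2 block(s) of size 2 → block sizes [2, 2]

Assembling the blocks gives a Jordan form
J =
  [0, 1, 0, 0]
  [0, 0, 0, 0]
  [0, 0, 0, 1]
  [0, 0, 0, 0]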